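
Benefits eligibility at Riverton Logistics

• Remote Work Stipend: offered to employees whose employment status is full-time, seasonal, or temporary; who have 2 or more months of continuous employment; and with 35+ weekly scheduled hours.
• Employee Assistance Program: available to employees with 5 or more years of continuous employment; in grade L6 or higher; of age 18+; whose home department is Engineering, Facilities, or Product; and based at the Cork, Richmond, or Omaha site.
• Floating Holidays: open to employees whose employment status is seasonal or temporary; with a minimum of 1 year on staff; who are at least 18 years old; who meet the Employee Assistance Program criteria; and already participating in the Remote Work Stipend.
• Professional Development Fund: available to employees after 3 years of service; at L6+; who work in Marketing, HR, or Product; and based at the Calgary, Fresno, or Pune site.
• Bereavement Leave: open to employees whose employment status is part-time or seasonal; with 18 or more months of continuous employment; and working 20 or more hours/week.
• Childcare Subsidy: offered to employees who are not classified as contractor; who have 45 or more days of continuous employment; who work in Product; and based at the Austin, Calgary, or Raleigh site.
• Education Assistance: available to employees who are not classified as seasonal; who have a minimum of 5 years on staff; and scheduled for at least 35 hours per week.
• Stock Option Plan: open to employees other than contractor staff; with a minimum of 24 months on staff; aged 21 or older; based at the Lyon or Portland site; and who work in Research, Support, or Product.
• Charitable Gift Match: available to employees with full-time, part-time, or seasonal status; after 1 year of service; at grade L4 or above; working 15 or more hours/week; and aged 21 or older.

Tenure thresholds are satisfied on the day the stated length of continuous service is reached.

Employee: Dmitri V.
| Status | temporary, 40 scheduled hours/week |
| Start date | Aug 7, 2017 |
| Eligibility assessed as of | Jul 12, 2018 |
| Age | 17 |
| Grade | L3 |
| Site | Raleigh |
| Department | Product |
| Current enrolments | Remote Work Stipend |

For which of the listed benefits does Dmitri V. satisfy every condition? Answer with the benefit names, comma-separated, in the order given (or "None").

Remote Work Stipend, Childcare Subsidy

Service from Aug 7, 2017 to Jul 12, 2018: 339 days.
Remote Work Stipend — status temporary ✓; service 339 days ≥ 2 months (≈60 days) ✓; 40 hrs/wk ≥ 35 ✓ → eligible.
Employee Assistance Program — service 339 days < 5 years (≈1825 days) ✗ → not eligible.
Floating Holidays — status temporary ✓; service 339 days < 1 year (≈365 days) ✗ → not eligible.
Professional Development Fund — service 339 days < 3 years (≈1095 days) ✗ → not eligible.
Bereavement Leave — status temporary ✗ (requires part-time or seasonal) → not eligible.
Childcare Subsidy — status temporary ✓ (not excluded); service 339 days ≥ 45 days ✓; dept Product ✓; site Raleigh ✓ → eligible.
Education Assistance — status temporary ✓ (not excluded); service 339 days < 5 years (≈1825 days) ✗ → not eligible.
Stock Option Plan — status temporary ✓ (not excluded); service 339 days < 24 months (≈720 days) ✗ → not eligible.
Charitable Gift Match — status temporary ✗ (requires full-time, part-time, or seasonal) → not eligible.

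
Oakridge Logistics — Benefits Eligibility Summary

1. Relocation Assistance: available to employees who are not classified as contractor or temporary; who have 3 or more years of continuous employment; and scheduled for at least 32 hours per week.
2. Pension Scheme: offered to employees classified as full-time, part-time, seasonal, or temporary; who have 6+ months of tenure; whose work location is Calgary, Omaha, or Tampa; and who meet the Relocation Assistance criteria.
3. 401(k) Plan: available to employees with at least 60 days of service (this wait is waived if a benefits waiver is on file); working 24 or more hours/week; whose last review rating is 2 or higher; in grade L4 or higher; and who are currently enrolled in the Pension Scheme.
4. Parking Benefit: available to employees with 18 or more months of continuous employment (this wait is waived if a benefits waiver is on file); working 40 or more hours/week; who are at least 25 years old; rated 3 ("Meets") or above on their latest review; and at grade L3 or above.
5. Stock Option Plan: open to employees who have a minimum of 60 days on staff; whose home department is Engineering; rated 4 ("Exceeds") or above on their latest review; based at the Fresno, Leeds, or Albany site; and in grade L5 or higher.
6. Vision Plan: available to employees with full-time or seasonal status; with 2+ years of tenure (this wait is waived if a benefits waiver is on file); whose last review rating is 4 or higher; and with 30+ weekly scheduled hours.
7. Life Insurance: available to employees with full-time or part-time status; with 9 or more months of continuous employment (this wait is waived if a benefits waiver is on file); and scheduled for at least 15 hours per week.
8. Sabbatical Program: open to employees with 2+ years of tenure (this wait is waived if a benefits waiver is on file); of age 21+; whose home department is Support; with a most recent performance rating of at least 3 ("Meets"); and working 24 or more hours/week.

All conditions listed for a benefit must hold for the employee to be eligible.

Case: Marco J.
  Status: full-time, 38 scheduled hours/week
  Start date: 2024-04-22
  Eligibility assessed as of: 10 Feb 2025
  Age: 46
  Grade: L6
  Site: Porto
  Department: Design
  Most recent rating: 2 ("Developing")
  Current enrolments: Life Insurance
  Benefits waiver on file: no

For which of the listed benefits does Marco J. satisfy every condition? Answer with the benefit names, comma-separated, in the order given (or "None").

Life Insurance

Service from 2024-04-22 to 10 Feb 2025: 294 days.
Relocation Assistance — status full-time ✓ (not excluded); service 294 days < 3 years (≈1095 days) ✗ → not eligible.
Pension Scheme — status full-time ✓; service 294 days ≥ 6 months (≈180 days) ✓; site Porto ✗ (not Calgary, Omaha, or Tampa) → not eligible.
401(k) Plan — no waiver, service 294 days ≥ 60 days ✓; 38 hrs/wk ≥ 24 ✓; rating 2 ≥ 2 ✓; grade L6 ≥ L4 ✓; not enrolled in Pension Scheme ✗ → not eligible.
Parking Benefit — no waiver, service 294 days < 18 months (≈540 days) ✗ → not eligible.
Stock Option Plan — service 294 days ≥ 60 days ✓; dept Design ✗ → not eligible.
Vision Plan — status full-time ✓; no waiver, service 294 days < 2 years (≈730 days) ✗ → not eligible.
Life Insurance — status full-time ✓; no waiver, service 294 days ≥ 9 months (≈270 days) ✓; 38 hrs/wk ≥ 15 ✓ → eligible.
Sabbatical Program — no waiver, service 294 days < 2 years (≈730 days) ✗ → not eligible.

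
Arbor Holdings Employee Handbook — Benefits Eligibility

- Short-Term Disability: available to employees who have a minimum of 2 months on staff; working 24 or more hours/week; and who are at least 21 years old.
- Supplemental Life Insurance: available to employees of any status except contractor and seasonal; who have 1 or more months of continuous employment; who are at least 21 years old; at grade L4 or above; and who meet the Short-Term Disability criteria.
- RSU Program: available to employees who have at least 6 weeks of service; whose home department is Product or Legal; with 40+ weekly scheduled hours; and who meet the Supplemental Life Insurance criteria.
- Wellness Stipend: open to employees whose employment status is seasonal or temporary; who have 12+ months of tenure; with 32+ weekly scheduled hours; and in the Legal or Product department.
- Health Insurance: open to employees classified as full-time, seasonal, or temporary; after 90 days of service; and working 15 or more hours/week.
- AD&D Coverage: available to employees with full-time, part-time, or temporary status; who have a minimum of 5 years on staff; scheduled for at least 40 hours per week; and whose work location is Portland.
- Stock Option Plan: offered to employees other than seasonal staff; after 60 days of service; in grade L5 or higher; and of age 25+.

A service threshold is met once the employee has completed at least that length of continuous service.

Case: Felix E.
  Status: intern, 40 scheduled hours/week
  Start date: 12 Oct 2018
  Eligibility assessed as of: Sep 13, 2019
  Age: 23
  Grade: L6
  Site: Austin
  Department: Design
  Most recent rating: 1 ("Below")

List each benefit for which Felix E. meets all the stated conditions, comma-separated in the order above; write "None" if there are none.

Service from 12 Oct 2018 to Sep 13, 2019: 336 days.
Short-Term Disability — service 336 days ≥ 2 months (≈60 days) ✓; 40 hrs/wk ≥ 24 ✓; age 23 ≥ 21 ✓ → eligible.
Supplemental Life Insurance — status intern ✓ (not excluded); service 336 days ≥ 1 month (≈30 days) ✓; age 23 ≥ 21 ✓; grade L6 ≥ L4 ✓; eligible for Short-Term Disability ✓ → eligible.
RSU Program — service 336 days ≥ 6 weeks (≈42 days) ✓; dept Design ✗ → not eligible.
Wellness Stipend — status intern ✗ (requires seasonal or temporary) → not eligible.
Health Insurance — status intern ✗ (requires full-time, seasonal, or temporary) → not eligible.
AD&D Coverage — status intern ✗ (requires full-time, part-time, or temporary) → not eligible.
Stock Option Plan — status intern ✓ (not excluded); service 336 days ≥ 60 days ✓; grade L6 ≥ L5 ✓; age 23 < 25 ✗ → not eligible.

Short-Term Disability, Supplemental Life Insurance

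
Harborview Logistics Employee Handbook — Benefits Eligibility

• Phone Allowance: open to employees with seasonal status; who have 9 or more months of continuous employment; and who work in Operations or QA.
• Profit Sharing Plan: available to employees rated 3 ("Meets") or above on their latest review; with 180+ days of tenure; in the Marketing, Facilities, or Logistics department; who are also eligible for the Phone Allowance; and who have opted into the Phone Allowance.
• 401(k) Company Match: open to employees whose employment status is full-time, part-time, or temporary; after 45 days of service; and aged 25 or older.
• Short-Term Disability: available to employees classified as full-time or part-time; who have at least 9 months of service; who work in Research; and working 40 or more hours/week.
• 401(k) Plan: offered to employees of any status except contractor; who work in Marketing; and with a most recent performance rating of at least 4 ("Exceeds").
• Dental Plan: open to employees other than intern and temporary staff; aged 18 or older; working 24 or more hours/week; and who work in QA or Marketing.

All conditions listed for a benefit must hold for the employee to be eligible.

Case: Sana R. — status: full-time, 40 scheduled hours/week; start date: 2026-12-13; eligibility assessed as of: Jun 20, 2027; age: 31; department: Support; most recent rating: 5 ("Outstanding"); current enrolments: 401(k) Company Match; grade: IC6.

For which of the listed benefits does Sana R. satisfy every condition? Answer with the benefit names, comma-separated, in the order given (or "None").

Service from 2026-12-13 to Jun 20, 2027: 189 days.
Phone Allowance — status full-time ✗ (requires seasonal) → not eligible.
Profit Sharing Plan — rating 5 ≥ 3 ✓; service 189 days ≥ 180 days ✓; dept Support ✗ → not eligible.
401(k) Company Match — status full-time ✓; service 189 days ≥ 45 days ✓; age 31 ≥ 25 ✓ → eligible.
Short-Term Disability — status full-time ✓; service 189 days < 9 months (≈270 days) ✗ → not eligible.
401(k) Plan — status full-time ✓ (not excluded); dept Support ✗ → not eligible.
Dental Plan — status full-time ✓ (not excluded); age 31 ≥ 18 ✓; 40 hrs/wk ≥ 24 ✓; dept Support ✗ → not eligible.

401(k) Company Match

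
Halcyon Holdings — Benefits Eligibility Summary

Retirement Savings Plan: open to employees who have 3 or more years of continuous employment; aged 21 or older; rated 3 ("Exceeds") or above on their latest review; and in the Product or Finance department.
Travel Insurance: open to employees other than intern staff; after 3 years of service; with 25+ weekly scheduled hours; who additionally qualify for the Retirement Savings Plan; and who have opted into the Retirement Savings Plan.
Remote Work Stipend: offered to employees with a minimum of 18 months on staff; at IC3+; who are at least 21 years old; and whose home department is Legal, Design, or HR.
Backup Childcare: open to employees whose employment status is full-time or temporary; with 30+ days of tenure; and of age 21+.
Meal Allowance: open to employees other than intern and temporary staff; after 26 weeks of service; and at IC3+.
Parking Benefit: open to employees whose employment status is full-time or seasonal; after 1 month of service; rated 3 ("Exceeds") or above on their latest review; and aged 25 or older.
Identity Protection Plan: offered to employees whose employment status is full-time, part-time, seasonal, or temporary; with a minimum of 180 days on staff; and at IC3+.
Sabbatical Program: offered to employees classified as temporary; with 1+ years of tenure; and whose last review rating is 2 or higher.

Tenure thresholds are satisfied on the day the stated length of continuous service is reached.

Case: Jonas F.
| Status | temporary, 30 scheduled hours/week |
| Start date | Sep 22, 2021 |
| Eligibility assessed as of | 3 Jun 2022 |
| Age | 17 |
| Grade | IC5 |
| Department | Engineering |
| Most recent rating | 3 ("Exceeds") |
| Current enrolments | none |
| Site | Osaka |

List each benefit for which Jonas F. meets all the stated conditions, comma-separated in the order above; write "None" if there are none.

Identity Protection Plan

Service from Sep 22, 2021 to 3 Jun 2022: 254 days.
Retirement Savings Plan — service 254 days < 3 years (≈1095 days) ✗ → not eligible.
Travel Insurance — status temporary ✓ (not excluded); service 254 days < 3 years (≈1095 days) ✗ → not eligible.
Remote Work Stipend — service 254 days < 18 months (≈540 days) ✗ → not eligible.
Backup Childcare — status temporary ✓; service 254 days ≥ 30 days ✓; age 17 < 21 ✗ → not eligible.
Meal Allowance — status temporary ✗ (excluded) → not eligible.
Parking Benefit — status temporary ✗ (requires full-time or seasonal) → not eligible.
Identity Protection Plan — status temporary ✓; service 254 days ≥ 180 days ✓; grade IC5 ≥ IC3 ✓ → eligible.
Sabbatical Program — status temporary ✓; service 254 days < 1 year (≈365 days) ✗ → not eligible.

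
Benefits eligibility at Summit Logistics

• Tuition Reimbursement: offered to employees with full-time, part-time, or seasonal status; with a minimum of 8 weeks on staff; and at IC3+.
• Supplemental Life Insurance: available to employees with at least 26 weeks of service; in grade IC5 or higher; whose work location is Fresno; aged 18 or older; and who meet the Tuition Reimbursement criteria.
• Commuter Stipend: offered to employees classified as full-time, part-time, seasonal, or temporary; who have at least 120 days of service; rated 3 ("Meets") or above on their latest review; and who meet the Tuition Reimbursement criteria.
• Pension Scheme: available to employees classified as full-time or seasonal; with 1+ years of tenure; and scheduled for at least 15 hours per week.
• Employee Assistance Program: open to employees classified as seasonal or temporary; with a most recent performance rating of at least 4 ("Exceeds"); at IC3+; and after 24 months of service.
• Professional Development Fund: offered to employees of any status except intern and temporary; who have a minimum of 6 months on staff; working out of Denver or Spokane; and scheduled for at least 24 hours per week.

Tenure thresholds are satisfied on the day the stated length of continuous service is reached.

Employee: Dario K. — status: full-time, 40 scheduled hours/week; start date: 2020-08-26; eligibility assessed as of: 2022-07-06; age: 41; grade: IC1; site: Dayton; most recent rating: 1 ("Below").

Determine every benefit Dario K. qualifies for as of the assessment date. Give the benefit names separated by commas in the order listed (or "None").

Pension Scheme

Service from 2020-08-26 to 2022-07-06: 679 days.
Tuition Reimbursement — status full-time ✓; service 679 days ≥ 8 weeks (≈56 days) ✓; grade IC1 < IC3 ✗ → not eligible.
Supplemental Life Insurance — service 679 days ≥ 26 weeks (≈182 days) ✓; grade IC1 < IC5 ✗ → not eligible.
Commuter Stipend — status full-time ✓; service 679 days ≥ 120 days ✓; rating 1 < 3 ✗ → not eligible.
Pension Scheme — status full-time ✓; service 679 days ≥ 1 year (≈365 days) ✓; 40 hrs/wk ≥ 15 ✓ → eligible.
Employee Assistance Program — status full-time ✗ (requires seasonal or temporary) → not eligible.
Professional Development Fund — status full-time ✓ (not excluded); service 679 days ≥ 6 months (≈180 days) ✓; site Dayton ✗ (not Denver or Spokane) → not eligible.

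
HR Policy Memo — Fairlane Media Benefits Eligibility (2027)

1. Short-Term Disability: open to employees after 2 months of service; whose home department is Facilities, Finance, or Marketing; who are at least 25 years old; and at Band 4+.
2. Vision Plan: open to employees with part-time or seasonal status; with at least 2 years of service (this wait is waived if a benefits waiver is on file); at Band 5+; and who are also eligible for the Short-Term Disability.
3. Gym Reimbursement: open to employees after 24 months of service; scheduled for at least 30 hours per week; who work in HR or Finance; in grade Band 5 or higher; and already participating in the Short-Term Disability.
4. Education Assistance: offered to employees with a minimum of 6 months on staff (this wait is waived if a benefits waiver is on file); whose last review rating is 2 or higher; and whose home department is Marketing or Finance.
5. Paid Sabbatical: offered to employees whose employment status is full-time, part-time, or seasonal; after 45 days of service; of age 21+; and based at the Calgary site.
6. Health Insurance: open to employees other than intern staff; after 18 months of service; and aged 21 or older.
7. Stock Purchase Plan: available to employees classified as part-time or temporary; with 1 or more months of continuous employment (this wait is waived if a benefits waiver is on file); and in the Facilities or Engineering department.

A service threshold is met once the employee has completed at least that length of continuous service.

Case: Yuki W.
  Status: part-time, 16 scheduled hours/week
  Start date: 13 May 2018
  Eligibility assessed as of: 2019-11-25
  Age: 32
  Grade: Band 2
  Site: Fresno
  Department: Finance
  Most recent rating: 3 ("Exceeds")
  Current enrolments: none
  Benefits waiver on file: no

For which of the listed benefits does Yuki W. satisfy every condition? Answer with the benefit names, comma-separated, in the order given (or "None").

Service from 13 May 2018 to 2019-11-25: 561 days.
Short-Term Disability — service 561 days ≥ 2 months (≈60 days) ✓; dept Finance ✓; age 32 ≥ 25 ✓; grade Band 2 < Band 4 ✗ → not eligible.
Vision Plan — status part-time ✓; no waiver, service 561 days < 2 years (≈730 days) ✗ → not eligible.
Gym Reimbursement — service 561 days < 24 months (≈720 days) ✗ → not eligible.
Education Assistance — no waiver, service 561 days ≥ 6 months (≈180 days) ✓; rating 3 ≥ 2 ✓; dept Finance ✓ → eligible.
Paid Sabbatical — status part-time ✓; service 561 days ≥ 45 days ✓; age 32 ≥ 21 ✓; site Fresno ✗ (not Calgary) → not eligible.
Health Insurance — status part-time ✓ (not excluded); service 561 days ≥ 18 months (≈540 days) ✓; age 32 ≥ 21 ✓ → eligible.
Stock Purchase Plan — status part-time ✓; no waiver, service 561 days ≥ 1 month (≈30 days) ✓; dept Finance ✗ → not eligible.

Education Assistance, Health Insurance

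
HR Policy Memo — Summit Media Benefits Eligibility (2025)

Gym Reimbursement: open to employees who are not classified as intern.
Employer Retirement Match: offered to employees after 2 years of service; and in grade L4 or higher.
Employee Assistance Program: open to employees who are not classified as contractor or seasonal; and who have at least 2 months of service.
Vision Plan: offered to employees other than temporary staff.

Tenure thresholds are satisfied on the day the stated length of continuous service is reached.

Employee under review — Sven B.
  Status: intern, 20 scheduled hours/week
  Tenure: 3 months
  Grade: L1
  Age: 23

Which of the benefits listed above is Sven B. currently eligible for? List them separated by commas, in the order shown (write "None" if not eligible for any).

Employee Assistance Program, Vision Plan

Gym Reimbursement — status intern ✗ (excluded) → not eligible.
Employer Retirement Match — service 3 months < 2 years (≈730 days) ✗ → not eligible.
Employee Assistance Program — status intern ✓ (not excluded); service 3 months ≥ 2 months ✓ → eligible.
Vision Plan — status intern ✓ (not excluded) → eligible.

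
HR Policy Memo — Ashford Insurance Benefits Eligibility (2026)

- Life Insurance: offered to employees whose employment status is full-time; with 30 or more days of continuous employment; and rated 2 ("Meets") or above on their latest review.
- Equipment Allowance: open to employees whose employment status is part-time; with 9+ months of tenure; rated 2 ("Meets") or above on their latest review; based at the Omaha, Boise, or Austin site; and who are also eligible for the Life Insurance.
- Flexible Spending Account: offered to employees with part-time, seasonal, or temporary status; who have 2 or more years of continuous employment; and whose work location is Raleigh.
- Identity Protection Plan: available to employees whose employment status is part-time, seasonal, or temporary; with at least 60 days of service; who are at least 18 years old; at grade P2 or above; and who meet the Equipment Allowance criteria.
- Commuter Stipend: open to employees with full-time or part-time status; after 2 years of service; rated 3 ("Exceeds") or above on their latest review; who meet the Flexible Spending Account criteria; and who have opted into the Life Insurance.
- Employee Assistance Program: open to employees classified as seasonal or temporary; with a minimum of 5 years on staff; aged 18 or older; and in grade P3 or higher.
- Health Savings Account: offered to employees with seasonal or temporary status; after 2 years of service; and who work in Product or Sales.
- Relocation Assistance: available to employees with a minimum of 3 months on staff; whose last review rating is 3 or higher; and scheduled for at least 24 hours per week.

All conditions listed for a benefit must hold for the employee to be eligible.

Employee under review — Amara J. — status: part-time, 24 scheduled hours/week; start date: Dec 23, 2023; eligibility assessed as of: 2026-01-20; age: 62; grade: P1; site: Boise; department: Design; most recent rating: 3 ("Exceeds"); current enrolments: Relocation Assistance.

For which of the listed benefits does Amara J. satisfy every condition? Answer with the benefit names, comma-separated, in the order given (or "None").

Relocation Assistance

Service from Dec 23, 2023 to 2026-01-20: 759 days.
Life Insurance — status part-time ✗ (requires full-time) → not eligible.
Equipment Allowance — status part-time ✓; service 759 days ≥ 9 months (≈270 days) ✓; rating 3 ≥ 2 ✓; site Boise ✓; not eligible for Life Insurance ✗ → not eligible.
Flexible Spending Account — status part-time ✓; service 759 days ≥ 2 years (≈730 days) ✓; site Boise ✗ (not Raleigh) → not eligible.
Identity Protection Plan — status part-time ✓; service 759 days ≥ 60 days ✓; age 62 ≥ 18 ✓; grade P1 < P2 ✗ → not eligible.
Commuter Stipend — status part-time ✓; service 759 days ≥ 2 years (≈730 days) ✓; rating 3 ≥ 3 ✓; not eligible for Flexible Spending Account ✗ → not eligible.
Employee Assistance Program — status part-time ✗ (requires seasonal or temporary) → not eligible.
Health Savings Account — status part-time ✗ (requires seasonal or temporary) → not eligible.
Relocation Assistance — service 759 days ≥ 3 months (≈90 days) ✓; rating 3 ≥ 3 ✓; 24 hrs/wk ≥ 24 ✓ → eligible.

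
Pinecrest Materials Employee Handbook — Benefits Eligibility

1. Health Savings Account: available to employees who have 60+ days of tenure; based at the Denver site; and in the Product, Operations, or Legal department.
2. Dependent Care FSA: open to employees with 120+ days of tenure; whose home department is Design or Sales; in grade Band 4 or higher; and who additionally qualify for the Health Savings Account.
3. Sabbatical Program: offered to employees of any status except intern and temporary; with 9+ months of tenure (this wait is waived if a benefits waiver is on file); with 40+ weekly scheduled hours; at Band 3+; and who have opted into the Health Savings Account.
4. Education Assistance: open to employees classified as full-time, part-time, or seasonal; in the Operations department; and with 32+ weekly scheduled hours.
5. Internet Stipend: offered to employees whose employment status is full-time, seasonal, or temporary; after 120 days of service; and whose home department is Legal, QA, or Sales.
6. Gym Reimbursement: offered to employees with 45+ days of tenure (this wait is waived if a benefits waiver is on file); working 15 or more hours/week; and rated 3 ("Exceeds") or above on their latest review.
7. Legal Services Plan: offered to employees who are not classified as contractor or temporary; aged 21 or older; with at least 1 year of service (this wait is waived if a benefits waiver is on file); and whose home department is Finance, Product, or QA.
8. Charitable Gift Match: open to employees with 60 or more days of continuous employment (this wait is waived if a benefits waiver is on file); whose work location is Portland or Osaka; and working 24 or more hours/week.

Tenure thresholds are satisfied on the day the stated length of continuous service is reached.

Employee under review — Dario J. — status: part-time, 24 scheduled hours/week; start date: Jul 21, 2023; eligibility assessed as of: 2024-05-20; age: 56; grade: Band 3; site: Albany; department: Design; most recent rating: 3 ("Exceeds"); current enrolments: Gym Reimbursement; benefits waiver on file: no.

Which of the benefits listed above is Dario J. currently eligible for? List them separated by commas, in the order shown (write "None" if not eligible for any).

Gym Reimbursement

Service from Jul 21, 2023 to 2024-05-20: 304 days.
Health Savings Account — service 304 days ≥ 60 days ✓; site Albany ✗ (not Denver) → not eligible.
Dependent Care FSA — service 304 days ≥ 120 days ✓; dept Design ✓; grade Band 3 < Band 4 ✗ → not eligible.
Sabbatical Program — status part-time ✓ (not excluded); no waiver, service 304 days ≥ 9 months (≈270 days) ✓; 24 hrs/wk < 40 ✗ → not eligible.
Education Assistance — status part-time ✓; dept Design ✗ → not eligible.
Internet Stipend — status part-time ✗ (requires full-time, seasonal, or temporary) → not eligible.
Gym Reimbursement — no waiver, service 304 days ≥ 45 days ✓; 24 hrs/wk ≥ 15 ✓; rating 3 ≥ 3 ✓ → eligible.
Legal Services Plan — status part-time ✓ (not excluded); age 56 ≥ 21 ✓; no waiver, service 304 days < 1 year (≈365 days) ✗ → not eligible.
Charitable Gift Match — no waiver, service 304 days ≥ 60 days ✓; site Albany ✗ (not Portland or Osaka) → not eligible.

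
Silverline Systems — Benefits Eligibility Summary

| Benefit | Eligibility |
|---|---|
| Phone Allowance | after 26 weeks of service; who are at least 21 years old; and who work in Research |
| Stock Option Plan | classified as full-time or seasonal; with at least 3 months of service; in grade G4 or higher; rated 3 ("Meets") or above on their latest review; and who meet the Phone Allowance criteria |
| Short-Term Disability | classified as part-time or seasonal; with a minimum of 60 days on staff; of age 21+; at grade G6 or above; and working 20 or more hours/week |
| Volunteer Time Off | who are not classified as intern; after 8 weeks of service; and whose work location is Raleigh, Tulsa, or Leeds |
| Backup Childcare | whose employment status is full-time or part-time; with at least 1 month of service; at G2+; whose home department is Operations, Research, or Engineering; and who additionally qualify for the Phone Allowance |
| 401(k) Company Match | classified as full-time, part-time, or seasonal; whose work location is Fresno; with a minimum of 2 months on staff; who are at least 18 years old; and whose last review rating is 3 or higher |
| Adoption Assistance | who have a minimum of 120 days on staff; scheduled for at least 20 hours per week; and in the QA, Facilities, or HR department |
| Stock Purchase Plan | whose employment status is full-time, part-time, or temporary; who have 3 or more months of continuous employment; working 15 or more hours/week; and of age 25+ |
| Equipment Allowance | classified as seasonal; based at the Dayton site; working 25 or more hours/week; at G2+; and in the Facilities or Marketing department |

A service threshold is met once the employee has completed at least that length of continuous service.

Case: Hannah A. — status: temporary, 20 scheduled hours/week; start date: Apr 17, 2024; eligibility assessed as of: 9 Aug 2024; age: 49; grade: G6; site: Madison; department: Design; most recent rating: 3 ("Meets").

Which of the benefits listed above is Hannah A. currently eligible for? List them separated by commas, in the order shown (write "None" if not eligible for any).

Service from Apr 17, 2024 to 9 Aug 2024: 114 days.
Phone Allowance — service 114 days < 26 weeks (≈182 days) ✗ → not eligible.
Stock Option Plan — status temporary ✗ (requires full-time or seasonal) → not eligible.
Short-Term Disability — status temporary ✗ (requires part-time or seasonal) → not eligible.
Volunteer Time Off — status temporary ✓ (not excluded); service 114 days ≥ 8 weeks (≈56 days) ✓; site Madison ✗ (not Raleigh, Tulsa, or Leeds) → not eligible.
Backup Childcare — status temporary ✗ (requires full-time or part-time) → not eligible.
401(k) Company Match — status temporary ✗ (requires full-time, part-time, or seasonal) → not eligible.
Adoption Assistance — service 114 days < 120 days ✗ → not eligible.
Stock Purchase Plan — status temporary ✓; service 114 days ≥ 3 months (≈90 days) ✓; 20 hrs/wk ≥ 15 ✓; age 49 ≥ 25 ✓ → eligible.
Equipment Allowance — status temporary ✗ (requires seasonal) → not eligible.

Stock Purchase Plan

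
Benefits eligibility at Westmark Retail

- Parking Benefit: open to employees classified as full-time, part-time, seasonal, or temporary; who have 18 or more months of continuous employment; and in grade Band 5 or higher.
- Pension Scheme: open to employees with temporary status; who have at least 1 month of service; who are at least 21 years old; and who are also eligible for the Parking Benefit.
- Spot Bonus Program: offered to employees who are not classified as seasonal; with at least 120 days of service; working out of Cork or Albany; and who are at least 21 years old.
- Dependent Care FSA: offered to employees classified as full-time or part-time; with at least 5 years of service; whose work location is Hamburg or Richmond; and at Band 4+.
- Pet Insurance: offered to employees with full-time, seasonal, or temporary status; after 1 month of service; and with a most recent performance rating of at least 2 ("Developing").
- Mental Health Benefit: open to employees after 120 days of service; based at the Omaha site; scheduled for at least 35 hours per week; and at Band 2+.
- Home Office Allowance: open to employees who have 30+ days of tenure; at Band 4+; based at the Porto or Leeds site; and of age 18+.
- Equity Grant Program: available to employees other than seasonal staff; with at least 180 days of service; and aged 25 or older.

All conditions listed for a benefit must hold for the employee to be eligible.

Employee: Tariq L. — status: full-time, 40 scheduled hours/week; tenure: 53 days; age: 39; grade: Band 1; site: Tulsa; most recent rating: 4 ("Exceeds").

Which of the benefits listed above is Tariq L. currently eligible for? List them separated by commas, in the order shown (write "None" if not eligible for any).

Pet Insurance

Parking Benefit — status full-time ✓; service 53 days < 18 months (≈540 days) ✗ → not eligible.
Pension Scheme — status full-time ✗ (requires temporary) → not eligible.
Spot Bonus Program — status full-time ✓ (not excluded); service 53 days < 120 days ✗ → not eligible.
Dependent Care FSA — status full-time ✓; service 53 days < 5 years (≈1825 days) ✗ → not eligible.
Pet Insurance — status full-time ✓; service 53 days ≥ 1 month (≈30 days) ✓; rating 4 ≥ 2 ✓ → eligible.
Mental Health Benefit — service 53 days < 120 days ✗ → not eligible.
Home Office Allowance — service 53 days ≥ 30 days ✓; grade Band 1 < Band 4 ✗ → not eligible.
Equity Grant Program — status full-time ✓ (not excluded); service 53 days < 180 days ✗ → not eligible.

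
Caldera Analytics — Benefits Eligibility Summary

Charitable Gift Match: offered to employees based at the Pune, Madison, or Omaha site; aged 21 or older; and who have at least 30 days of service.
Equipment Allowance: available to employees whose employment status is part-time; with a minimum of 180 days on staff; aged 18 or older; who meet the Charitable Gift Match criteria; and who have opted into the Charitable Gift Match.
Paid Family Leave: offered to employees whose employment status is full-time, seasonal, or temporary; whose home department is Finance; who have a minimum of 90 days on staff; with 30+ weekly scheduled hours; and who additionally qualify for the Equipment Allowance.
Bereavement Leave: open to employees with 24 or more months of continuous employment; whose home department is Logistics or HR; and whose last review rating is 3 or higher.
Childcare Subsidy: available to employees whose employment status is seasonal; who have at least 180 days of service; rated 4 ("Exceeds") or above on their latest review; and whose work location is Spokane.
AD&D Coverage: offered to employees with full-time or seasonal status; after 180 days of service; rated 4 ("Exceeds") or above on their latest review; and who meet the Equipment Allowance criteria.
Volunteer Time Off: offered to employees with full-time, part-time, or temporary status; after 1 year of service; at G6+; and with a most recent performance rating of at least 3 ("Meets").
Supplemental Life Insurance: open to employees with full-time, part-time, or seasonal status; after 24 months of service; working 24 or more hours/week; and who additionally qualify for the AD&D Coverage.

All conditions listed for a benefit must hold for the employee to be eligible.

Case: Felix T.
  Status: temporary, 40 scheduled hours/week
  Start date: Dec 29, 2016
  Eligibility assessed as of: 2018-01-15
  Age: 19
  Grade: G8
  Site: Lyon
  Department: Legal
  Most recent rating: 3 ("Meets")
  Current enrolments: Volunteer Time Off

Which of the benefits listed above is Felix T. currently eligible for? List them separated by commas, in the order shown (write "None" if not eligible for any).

Service from Dec 29, 2016 to 2018-01-15: 382 days.
Charitable Gift Match — site Lyon ✗ (not Pune, Madison, or Omaha) → not eligible.
Equipment Allowance — status temporary ✗ (requires part-time) → not eligible.
Paid Family Leave — status temporary ✓; dept Legal ✗ → not eligible.
Bereavement Leave — service 382 days < 24 months (≈720 days) ✗ → not eligible.
Childcare Subsidy — status temporary ✗ (requires seasonal) → not eligible.
AD&D Coverage — status temporary ✗ (requires full-time or seasonal) → not eligible.
Volunteer Time Off — status temporary ✓; service 382 days ≥ 1 year (≈365 days) ✓; grade G8 ≥ G6 ✓; rating 3 ≥ 3 ✓ → eligible.
Supplemental Life Insurance — status temporary ✗ (requires full-time, part-time, or seasonal) → not eligible.

Volunteer Time Off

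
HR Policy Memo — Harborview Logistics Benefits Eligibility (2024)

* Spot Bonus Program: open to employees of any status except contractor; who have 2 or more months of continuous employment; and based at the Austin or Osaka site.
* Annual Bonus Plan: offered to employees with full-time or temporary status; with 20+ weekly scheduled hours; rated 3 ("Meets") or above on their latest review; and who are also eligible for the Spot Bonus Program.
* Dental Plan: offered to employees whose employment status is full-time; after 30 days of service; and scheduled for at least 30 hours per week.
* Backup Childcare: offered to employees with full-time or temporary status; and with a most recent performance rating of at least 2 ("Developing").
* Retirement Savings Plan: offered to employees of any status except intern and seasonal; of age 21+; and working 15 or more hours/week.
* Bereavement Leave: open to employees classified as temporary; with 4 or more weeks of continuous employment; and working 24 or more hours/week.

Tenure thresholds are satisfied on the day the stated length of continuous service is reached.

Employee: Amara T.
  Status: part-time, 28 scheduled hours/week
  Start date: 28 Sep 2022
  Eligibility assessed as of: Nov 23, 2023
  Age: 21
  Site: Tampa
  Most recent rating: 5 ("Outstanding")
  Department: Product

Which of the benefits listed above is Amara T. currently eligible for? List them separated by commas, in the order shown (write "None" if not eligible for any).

Retirement Savings Plan

Service from 28 Sep 2022 to Nov 23, 2023: 421 days.
Spot Bonus Program — status part-time ✓ (not excluded); service 421 days ≥ 2 months (≈60 days) ✓; site Tampa ✗ (not Austin or Osaka) → not eligible.
Annual Bonus Plan — status part-time ✗ (requires full-time or temporary) → not eligible.
Dental Plan — status part-time ✗ (requires full-time) → not eligible.
Backup Childcare — status part-time ✗ (requires full-time or temporary) → not eligible.
Retirement Savings Plan — status part-time ✓ (not excluded); age 21 ≥ 21 ✓; 28 hrs/wk ≥ 15 ✓ → eligible.
Bereavement Leave — status part-time ✗ (requires temporary) → not eligible.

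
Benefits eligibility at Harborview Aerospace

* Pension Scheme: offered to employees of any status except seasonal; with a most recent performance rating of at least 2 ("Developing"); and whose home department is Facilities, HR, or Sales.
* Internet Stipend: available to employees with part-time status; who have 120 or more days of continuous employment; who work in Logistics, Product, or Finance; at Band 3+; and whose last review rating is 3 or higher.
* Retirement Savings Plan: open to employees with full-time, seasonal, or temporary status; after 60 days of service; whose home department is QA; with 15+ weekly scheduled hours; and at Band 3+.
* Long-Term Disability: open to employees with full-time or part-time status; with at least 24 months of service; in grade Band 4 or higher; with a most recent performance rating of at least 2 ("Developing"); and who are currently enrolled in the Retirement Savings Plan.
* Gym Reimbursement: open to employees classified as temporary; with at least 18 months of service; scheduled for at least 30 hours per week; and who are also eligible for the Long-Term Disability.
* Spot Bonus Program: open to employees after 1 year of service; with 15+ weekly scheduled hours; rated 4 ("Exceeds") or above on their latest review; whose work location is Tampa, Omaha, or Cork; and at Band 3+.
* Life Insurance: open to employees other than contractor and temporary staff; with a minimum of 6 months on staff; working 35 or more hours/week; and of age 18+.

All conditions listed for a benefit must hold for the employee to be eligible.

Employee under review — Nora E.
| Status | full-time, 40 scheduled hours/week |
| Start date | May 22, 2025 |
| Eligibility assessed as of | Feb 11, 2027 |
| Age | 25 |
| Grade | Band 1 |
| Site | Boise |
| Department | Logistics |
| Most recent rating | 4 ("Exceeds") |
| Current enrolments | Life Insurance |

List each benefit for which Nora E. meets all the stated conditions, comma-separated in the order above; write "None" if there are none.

Service from May 22, 2025 to Feb 11, 2027: 630 days.
Pension Scheme — status full-time ✓ (not excluded); rating 4 ≥ 2 ✓; dept Logistics ✗ → not eligible.
Internet Stipend — status full-time ✗ (requires part-time) → not eligible.
Retirement Savings Plan — status full-time ✓; service 630 days ≥ 60 days ✓; dept Logistics ✗ → not eligible.
Long-Term Disability — status full-time ✓; service 630 days < 24 months (≈720 days) ✗ → not eligible.
Gym Reimbursement — status full-time ✗ (requires temporary) → not eligible.
Spot Bonus Program — service 630 days ≥ 1 year (≈365 days) ✓; 40 hrs/wk ≥ 15 ✓; rating 4 ≥ 4 ✓; site Boise ✗ (not Tampa, Omaha, or Cork) → not eligible.
Life Insurance — status full-time ✓ (not excluded); service 630 days ≥ 6 months (≈180 days) ✓; 40 hrs/wk ≥ 35 ✓; age 25 ≥ 18 ✓ → eligible.

Life Insurance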